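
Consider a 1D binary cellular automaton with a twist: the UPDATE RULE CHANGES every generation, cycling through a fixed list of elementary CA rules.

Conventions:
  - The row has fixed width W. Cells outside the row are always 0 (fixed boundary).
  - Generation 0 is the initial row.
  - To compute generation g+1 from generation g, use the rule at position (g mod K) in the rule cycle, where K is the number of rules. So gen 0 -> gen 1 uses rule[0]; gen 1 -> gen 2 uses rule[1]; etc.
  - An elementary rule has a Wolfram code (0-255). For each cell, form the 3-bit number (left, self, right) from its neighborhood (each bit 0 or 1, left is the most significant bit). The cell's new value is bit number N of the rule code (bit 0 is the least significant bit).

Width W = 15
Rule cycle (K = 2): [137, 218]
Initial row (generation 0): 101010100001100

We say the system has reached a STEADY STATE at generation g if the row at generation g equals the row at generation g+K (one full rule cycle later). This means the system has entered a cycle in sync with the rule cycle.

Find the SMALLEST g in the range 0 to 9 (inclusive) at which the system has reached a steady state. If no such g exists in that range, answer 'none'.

Gen 0: 101010100001100
Gen 1 (rule 137): 000000001101001
Gen 2 (rule 218): 000000011100110
Gen 3 (rule 137): 111111011000100
Gen 4 (rule 218): 111111011101010
Gen 5 (rule 137): 111110011000000
Gen 6 (rule 218): 111111111100000
Gen 7 (rule 137): 111111111001111
Gen 8 (rule 218): 111111111111111
Gen 9 (rule 137): 111111111111110
Gen 10 (rule 218): 111111111111111
Gen 11 (rule 137): 111111111111110

Answer: 8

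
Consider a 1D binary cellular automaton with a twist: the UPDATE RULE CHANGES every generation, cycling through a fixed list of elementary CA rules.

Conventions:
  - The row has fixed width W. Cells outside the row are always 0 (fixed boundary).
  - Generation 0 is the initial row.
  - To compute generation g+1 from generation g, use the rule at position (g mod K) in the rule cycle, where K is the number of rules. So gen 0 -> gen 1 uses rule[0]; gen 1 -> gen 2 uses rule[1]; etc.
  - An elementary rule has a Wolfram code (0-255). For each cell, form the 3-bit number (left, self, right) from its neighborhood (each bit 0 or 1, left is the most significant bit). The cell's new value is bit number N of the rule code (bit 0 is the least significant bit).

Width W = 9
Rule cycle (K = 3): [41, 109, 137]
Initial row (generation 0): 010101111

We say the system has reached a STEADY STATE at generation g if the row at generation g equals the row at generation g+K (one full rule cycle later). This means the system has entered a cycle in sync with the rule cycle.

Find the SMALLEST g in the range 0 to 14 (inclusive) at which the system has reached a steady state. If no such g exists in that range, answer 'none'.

Answer: none

Derivation:
Gen 0: 010101111
Gen 1 (rule 41): 001011000
Gen 2 (rule 109): 101111011
Gen 3 (rule 137): 001110010
Gen 4 (rule 41): 101000000
Gen 5 (rule 109): 111011111
Gen 6 (rule 137): 110011110
Gen 7 (rule 41): 100010000
Gen 8 (rule 109): 101010111
Gen 9 (rule 137): 000000110
Gen 10 (rule 41): 111110100
Gen 11 (rule 109): 100011101
Gen 12 (rule 137): 001011000
Gen 13 (rule 41): 100110011
Gen 14 (rule 109): 100110011
Gen 15 (rule 137): 000100010
Gen 16 (rule 41): 110001000
Gen 17 (rule 109): 110101011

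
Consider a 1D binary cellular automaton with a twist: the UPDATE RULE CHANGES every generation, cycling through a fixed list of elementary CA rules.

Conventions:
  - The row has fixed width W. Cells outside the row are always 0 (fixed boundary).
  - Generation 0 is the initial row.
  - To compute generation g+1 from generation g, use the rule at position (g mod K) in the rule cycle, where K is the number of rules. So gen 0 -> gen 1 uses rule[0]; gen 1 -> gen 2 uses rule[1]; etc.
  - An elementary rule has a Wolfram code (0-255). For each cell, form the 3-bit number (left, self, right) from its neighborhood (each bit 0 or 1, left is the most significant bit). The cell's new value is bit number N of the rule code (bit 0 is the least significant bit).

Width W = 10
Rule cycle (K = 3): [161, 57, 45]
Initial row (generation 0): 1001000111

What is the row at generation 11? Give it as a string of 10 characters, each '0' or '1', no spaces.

Gen 0: 1001000111
Gen 1 (rule 161): 0000010010
Gen 2 (rule 57): 1111001001
Gen 3 (rule 45): 1000001001
Gen 4 (rule 161): 0011100000
Gen 5 (rule 57): 1010011111
Gen 6 (rule 45): 1110010000
Gen 7 (rule 161): 0100000111
Gen 8 (rule 57): 0011110100
Gen 9 (rule 45): 1010001101
Gen 10 (rule 161): 0100100010
Gen 11 (rule 57): 0010011001

Answer: 0010011001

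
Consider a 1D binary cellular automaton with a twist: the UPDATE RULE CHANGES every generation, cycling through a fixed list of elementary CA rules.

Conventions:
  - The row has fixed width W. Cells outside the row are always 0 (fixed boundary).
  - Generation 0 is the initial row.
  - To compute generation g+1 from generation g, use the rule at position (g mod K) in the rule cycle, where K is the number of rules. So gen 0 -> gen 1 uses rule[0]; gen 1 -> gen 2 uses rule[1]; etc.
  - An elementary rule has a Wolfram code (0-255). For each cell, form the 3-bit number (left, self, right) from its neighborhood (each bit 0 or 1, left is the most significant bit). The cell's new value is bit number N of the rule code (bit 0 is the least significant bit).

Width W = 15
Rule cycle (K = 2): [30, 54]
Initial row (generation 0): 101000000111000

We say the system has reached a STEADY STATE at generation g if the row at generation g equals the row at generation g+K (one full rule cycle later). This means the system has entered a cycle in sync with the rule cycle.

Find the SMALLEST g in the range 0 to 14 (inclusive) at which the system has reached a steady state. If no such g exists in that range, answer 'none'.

Gen 0: 101000000111000
Gen 1 (rule 30): 101100001100100
Gen 2 (rule 54): 110010010011110
Gen 3 (rule 30): 101111111110001
Gen 4 (rule 54): 110000000001011
Gen 5 (rule 30): 101000000011010
Gen 6 (rule 54): 111100000100111
Gen 7 (rule 30): 100010001111100
Gen 8 (rule 54): 110111010000010
Gen 9 (rule 30): 100100011000111
Gen 10 (rule 54): 111110100101000
Gen 11 (rule 30): 100000111101100
Gen 12 (rule 54): 110001000010010
Gen 13 (rule 30): 101011100111111
Gen 14 (rule 54): 111100011000000
Gen 15 (rule 30): 100010110100000
Gen 16 (rule 54): 110111001110000

Answer: none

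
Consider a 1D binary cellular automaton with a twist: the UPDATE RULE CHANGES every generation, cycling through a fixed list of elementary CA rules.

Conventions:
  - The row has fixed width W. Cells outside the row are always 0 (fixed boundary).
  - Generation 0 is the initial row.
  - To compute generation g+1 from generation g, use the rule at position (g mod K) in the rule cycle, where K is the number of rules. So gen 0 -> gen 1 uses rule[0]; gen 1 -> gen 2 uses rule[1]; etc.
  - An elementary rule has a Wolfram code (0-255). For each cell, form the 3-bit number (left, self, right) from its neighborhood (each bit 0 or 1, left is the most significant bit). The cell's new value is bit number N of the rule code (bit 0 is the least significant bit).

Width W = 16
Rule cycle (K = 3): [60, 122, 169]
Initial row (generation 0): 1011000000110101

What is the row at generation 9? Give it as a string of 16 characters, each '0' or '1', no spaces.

Gen 0: 1011000000110101
Gen 1 (rule 60): 1110100000101111
Gen 2 (rule 122): 1011010001011001
Gen 3 (rule 169): 0110100100110000
Gen 4 (rule 60): 0101110110101000
Gen 5 (rule 122): 1011011111010100
Gen 6 (rule 169): 0110111110101001
Gen 7 (rule 60): 0101100001111101
Gen 8 (rule 122): 1011110011000110
Gen 9 (rule 169): 0111100010010100

Answer: 0111100010010100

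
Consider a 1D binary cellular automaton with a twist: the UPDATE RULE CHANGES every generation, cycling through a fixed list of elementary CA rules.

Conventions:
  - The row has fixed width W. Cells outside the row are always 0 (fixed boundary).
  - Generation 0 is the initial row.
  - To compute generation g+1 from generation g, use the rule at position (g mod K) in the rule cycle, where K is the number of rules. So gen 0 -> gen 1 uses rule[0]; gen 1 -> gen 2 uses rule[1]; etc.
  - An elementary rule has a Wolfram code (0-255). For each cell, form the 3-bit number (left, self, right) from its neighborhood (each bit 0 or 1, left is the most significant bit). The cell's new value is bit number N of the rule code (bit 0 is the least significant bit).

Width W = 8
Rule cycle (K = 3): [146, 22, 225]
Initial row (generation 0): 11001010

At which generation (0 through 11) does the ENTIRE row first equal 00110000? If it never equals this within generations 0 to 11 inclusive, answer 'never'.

Gen 0: 11001010
Gen 1 (rule 146): 00110001
Gen 2 (rule 22): 01001011
Gen 3 (rule 225): 00000101
Gen 4 (rule 146): 00001000
Gen 5 (rule 22): 00011100
Gen 6 (rule 225): 11001101
Gen 7 (rule 146): 00110000
Gen 8 (rule 22): 01001000
Gen 9 (rule 225): 00000011
Gen 10 (rule 146): 00000100
Gen 11 (rule 22): 00001110

Answer: 7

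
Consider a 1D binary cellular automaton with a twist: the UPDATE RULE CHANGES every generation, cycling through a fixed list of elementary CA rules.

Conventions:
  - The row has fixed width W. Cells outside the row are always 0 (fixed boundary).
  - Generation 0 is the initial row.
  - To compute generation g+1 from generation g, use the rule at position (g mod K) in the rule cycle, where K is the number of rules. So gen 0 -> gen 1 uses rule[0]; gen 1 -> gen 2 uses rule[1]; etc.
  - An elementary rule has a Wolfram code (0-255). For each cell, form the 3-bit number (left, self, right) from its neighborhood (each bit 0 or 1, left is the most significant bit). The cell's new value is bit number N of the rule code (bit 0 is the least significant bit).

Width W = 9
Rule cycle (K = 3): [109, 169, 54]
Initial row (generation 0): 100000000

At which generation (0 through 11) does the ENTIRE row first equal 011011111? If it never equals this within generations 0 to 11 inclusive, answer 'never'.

Answer: never

Derivation:
Gen 0: 100000000
Gen 1 (rule 109): 101111111
Gen 2 (rule 169): 011111110
Gen 3 (rule 54): 100000001
Gen 4 (rule 109): 101111101
Gen 5 (rule 169): 011111010
Gen 6 (rule 54): 100000111
Gen 7 (rule 109): 101110101
Gen 8 (rule 169): 011101010
Gen 9 (rule 54): 100011111
Gen 10 (rule 109): 101010001
Gen 11 (rule 169): 010100100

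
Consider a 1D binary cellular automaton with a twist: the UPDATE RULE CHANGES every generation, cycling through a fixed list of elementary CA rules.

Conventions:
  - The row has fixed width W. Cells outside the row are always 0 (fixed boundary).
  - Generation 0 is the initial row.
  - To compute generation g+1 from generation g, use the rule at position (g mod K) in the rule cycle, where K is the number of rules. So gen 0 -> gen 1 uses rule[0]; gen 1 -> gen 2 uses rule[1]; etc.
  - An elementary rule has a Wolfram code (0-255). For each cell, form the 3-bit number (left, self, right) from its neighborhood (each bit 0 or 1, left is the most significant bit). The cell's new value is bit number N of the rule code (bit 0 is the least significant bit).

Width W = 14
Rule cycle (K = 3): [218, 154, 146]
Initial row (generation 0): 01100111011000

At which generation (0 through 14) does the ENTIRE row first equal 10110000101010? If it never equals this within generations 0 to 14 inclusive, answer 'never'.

Gen 0: 01100111011000
Gen 1 (rule 218): 11111111011100
Gen 2 (rule 154): 11111110011010
Gen 3 (rule 146): 01111101100001
Gen 4 (rule 218): 11111101110010
Gen 5 (rule 154): 11111001101101
Gen 6 (rule 146): 01110110000000
Gen 7 (rule 218): 11110111000000
Gen 8 (rule 154): 11100110100000
Gen 9 (rule 146): 01011000010000
Gen 10 (rule 218): 10011100101000
Gen 11 (rule 154): 01111011000100
Gen 12 (rule 146): 10110000101010
Gen 13 (rule 218): 00111001000001
Gen 14 (rule 154): 01110110100010

Answer: 12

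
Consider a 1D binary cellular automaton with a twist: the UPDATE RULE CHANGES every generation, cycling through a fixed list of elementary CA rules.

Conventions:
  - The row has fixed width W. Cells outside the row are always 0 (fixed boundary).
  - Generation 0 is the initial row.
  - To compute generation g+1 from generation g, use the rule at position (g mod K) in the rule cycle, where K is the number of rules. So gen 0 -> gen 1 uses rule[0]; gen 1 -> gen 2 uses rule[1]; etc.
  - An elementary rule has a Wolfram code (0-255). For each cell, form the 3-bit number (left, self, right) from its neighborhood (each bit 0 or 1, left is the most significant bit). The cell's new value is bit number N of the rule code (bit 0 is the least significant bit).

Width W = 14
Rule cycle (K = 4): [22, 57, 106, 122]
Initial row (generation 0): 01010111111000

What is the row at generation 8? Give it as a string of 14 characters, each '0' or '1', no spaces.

Gen 0: 01010111111000
Gen 1 (rule 22): 11010000000100
Gen 2 (rule 57): 10101111110011
Gen 3 (rule 106): 01011000010111
Gen 4 (rule 122): 10111100101101
Gen 5 (rule 22): 10000011100001
Gen 6 (rule 57): 01111010011100
Gen 7 (rule 106): 11001100110100
Gen 8 (rule 122): 11111111111010

Answer: 11111111111010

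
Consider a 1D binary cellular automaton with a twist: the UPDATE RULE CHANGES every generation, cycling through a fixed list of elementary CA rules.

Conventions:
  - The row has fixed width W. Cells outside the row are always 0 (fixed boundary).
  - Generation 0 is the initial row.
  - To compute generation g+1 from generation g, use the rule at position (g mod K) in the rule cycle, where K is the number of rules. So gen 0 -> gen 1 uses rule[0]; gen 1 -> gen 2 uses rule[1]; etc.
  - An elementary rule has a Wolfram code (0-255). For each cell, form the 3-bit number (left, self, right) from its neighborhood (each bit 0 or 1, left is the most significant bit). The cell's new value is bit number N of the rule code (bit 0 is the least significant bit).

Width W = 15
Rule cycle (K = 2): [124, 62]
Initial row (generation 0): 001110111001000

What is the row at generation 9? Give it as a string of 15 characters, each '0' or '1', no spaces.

Gen 0: 001110111001000
Gen 1 (rule 124): 001011101101100
Gen 2 (rule 62): 011110011011010
Gen 3 (rule 124): 010011011111111
Gen 4 (rule 62): 111110110000000
Gen 5 (rule 124): 100011111000000
Gen 6 (rule 62): 110110000100000
Gen 7 (rule 124): 111111000110000
Gen 8 (rule 62): 100000101101000
Gen 9 (rule 124): 110000111111100

Answer: 110000111111100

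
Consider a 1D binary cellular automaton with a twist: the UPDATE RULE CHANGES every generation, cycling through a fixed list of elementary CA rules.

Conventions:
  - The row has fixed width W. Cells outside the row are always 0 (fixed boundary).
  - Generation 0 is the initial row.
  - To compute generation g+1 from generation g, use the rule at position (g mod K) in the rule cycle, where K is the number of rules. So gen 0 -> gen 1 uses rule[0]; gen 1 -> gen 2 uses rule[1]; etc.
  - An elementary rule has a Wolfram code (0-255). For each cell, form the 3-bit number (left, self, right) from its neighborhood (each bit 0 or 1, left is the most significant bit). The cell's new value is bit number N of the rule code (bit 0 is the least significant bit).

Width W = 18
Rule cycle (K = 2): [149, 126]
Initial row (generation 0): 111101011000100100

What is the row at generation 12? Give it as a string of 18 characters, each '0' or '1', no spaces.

Answer: 000001111111011111

Derivation:
Gen 0: 111101011000100100
Gen 1 (rule 149): 011001000110110111
Gen 2 (rule 126): 111111101111111101
Gen 3 (rule 149): 011111000111111001
Gen 4 (rule 126): 110001101100001111
Gen 5 (rule 149): 001100000011100110
Gen 6 (rule 126): 011110000110111111
Gen 7 (rule 149): 001101110000011110
Gen 8 (rule 126): 011111011000110011
Gen 9 (rule 149): 001110000110001000
Gen 10 (rule 126): 011011001111011100
Gen 11 (rule 149): 000000100110001011
Gen 12 (rule 126): 000001111111011111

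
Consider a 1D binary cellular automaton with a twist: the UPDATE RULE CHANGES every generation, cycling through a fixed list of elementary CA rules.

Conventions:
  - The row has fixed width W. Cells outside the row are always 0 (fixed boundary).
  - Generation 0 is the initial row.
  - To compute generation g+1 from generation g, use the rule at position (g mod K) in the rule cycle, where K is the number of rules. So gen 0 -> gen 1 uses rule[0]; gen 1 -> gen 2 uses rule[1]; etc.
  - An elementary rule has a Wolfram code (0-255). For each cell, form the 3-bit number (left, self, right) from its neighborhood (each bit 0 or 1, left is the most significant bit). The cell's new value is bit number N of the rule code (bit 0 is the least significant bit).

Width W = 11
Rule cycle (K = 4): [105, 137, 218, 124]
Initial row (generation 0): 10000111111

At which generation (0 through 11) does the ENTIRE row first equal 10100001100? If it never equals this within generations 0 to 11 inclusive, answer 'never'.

Gen 0: 10000111111
Gen 1 (rule 105): 00110100001
Gen 2 (rule 137): 10100001100
Gen 3 (rule 218): 00010011110
Gen 4 (rule 124): 00011010011
Gen 5 (rule 105): 11011100011
Gen 6 (rule 137): 10011001010
Gen 7 (rule 218): 01111110001
Gen 8 (rule 124): 01000011001
Gen 9 (rule 105): 00011011000
Gen 10 (rule 137): 11010010011
Gen 11 (rule 218): 11001101111

Answer: 2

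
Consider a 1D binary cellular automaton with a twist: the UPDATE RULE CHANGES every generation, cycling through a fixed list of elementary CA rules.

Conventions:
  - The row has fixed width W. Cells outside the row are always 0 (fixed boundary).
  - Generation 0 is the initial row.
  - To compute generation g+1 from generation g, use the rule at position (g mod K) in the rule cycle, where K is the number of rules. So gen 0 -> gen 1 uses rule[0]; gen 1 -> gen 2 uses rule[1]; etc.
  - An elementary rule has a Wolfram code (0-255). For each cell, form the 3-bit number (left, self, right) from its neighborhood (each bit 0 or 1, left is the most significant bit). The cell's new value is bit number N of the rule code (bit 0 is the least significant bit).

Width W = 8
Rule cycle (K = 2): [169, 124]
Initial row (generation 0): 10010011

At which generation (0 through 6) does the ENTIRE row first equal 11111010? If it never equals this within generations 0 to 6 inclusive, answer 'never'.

Gen 0: 10010011
Gen 1 (rule 169): 00000010
Gen 2 (rule 124): 00000011
Gen 3 (rule 169): 11111010
Gen 4 (rule 124): 10001111
Gen 5 (rule 169): 00101110
Gen 6 (rule 124): 00111011

Answer: 3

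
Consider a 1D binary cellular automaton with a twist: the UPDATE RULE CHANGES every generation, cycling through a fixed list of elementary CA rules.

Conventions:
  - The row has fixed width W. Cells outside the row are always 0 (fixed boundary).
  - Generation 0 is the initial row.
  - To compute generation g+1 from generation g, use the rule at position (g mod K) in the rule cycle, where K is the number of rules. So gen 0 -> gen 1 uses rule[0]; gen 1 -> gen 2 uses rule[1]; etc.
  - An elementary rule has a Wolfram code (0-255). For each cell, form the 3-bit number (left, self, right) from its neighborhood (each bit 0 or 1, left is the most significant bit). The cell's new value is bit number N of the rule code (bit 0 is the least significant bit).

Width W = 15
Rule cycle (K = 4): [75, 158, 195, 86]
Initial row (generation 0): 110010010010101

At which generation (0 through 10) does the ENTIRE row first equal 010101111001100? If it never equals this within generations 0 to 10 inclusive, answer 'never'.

Gen 0: 110010010010101
Gen 1 (rule 75): 110100100100000
Gen 2 (rule 158): 100111111110000
Gen 3 (rule 195): 001011111110111
Gen 4 (rule 86): 011000000010001
Gen 5 (rule 75): 111011111100110
Gen 6 (rule 158): 110011111011101
Gen 7 (rule 195): 010101111001100
Gen 8 (rule 86): 110100001110110
Gen 9 (rule 75): 110001111010110
Gen 10 (rule 158): 101011110010101

Answer: 7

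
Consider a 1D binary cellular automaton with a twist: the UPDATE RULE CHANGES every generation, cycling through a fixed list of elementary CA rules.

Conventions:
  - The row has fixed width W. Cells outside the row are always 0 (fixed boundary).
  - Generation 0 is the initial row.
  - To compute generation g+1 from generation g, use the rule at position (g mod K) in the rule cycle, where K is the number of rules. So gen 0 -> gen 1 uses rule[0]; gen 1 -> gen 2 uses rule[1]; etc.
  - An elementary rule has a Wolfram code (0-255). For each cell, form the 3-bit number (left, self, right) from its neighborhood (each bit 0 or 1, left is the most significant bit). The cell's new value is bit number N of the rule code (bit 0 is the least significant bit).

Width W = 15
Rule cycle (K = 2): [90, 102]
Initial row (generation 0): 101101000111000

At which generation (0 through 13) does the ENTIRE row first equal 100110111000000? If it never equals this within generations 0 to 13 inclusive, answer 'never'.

Answer: 13

Derivation:
Gen 0: 101101000111000
Gen 1 (rule 90): 001100101101100
Gen 2 (rule 102): 010101110110100
Gen 3 (rule 90): 100001010110010
Gen 4 (rule 102): 100011111010110
Gen 5 (rule 90): 010110001000111
Gen 6 (rule 102): 111010011001001
Gen 7 (rule 90): 101001111110110
Gen 8 (rule 102): 111010000011010
Gen 9 (rule 90): 101001000111001
Gen 10 (rule 102): 111011001001011
Gen 11 (rule 90): 101011110110011
Gen 12 (rule 102): 111100011010101
Gen 13 (rule 90): 100110111000000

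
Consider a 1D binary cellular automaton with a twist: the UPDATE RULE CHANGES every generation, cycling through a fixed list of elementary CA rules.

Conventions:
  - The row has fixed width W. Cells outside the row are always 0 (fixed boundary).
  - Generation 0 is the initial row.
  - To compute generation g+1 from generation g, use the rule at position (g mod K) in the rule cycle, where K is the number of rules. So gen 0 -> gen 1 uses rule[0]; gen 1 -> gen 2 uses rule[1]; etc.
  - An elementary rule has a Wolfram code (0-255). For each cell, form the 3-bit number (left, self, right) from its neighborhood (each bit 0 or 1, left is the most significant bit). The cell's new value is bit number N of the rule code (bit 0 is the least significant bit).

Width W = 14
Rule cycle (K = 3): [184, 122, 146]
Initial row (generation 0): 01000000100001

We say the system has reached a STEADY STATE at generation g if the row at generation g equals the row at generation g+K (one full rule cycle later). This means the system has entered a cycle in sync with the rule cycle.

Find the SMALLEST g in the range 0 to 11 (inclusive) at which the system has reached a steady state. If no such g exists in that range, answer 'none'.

Answer: 6

Derivation:
Gen 0: 01000000100001
Gen 1 (rule 184): 00100000010000
Gen 2 (rule 122): 01010000101000
Gen 3 (rule 146): 10001001000100
Gen 4 (rule 184): 01000100100010
Gen 5 (rule 122): 10101011010101
Gen 6 (rule 146): 00000000000000
Gen 7 (rule 184): 00000000000000
Gen 8 (rule 122): 00000000000000
Gen 9 (rule 146): 00000000000000
Gen 10 (rule 184): 00000000000000
Gen 11 (rule 122): 00000000000000
Gen 12 (rule 146): 00000000000000
Gen 13 (rule 184): 00000000000000
Gen 14 (rule 122): 00000000000000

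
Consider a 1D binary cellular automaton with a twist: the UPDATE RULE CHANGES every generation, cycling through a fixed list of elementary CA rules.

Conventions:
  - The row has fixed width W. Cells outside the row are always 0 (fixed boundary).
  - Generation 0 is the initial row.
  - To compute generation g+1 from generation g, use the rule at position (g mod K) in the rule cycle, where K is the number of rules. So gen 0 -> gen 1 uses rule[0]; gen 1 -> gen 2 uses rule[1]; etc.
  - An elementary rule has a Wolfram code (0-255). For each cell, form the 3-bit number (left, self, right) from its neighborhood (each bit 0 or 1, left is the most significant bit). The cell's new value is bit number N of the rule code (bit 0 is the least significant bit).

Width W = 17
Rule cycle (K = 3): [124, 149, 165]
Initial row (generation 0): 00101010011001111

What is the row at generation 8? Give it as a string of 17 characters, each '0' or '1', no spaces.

Answer: 01100011010001000

Derivation:
Gen 0: 00101010011001111
Gen 1 (rule 124): 00111111011101001
Gen 2 (rule 149): 10011110001001101
Gen 3 (rule 165): 10001100101000011
Gen 4 (rule 124): 11001110111100011
Gen 5 (rule 149): 00100100011011000
Gen 6 (rule 165): 10100101000100011
Gen 7 (rule 124): 11110111100110011
Gen 8 (rule 149): 01100011010001000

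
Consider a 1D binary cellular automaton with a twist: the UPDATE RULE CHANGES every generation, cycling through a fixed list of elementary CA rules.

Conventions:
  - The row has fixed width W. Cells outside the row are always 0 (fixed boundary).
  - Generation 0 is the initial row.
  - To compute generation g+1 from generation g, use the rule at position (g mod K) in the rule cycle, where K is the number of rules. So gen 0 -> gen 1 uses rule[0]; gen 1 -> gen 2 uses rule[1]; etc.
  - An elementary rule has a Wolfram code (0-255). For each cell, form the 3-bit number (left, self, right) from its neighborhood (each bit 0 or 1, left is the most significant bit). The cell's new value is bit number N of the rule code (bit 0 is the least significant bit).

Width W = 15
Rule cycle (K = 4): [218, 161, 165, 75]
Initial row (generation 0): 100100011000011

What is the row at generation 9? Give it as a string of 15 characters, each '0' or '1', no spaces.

Answer: 010000100011111

Derivation:
Gen 0: 100100011000011
Gen 1 (rule 218): 011010111100111
Gen 2 (rule 161): 000101011000010
Gen 3 (rule 165): 110111100011010
Gen 4 (rule 75): 110100101111000
Gen 5 (rule 218): 110011001111100
Gen 6 (rule 161): 000000000111001
Gen 7 (rule 165): 111111110010001
Gen 8 (rule 75): 100000010100110
Gen 9 (rule 218): 010000100011111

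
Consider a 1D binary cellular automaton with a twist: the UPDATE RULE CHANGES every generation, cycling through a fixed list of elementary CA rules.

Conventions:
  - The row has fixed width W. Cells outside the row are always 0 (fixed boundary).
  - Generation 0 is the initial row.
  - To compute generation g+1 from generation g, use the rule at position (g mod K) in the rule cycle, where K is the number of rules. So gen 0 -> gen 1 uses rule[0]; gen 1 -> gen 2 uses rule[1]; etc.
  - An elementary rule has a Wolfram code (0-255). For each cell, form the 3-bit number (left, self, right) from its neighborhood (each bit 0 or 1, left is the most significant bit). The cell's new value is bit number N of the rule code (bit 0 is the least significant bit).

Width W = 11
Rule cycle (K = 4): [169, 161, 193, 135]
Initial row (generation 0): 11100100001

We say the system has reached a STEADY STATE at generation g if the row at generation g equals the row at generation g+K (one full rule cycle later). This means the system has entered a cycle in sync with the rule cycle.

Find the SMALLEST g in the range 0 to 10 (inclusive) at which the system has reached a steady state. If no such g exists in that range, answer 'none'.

Gen 0: 11100100001
Gen 1 (rule 169): 11000001100
Gen 2 (rule 161): 00011100001
Gen 3 (rule 193): 11001101100
Gen 4 (rule 135): 00010000001
Gen 5 (rule 169): 11000111100
Gen 6 (rule 161): 00010011001
Gen 7 (rule 193): 11000001000
Gen 8 (rule 135): 00011111011
Gen 9 (rule 169): 11011110110
Gen 10 (rule 161): 00101101000
Gen 11 (rule 193): 10000100011
Gen 12 (rule 135): 10111101100
Gen 13 (rule 169): 01111011001
Gen 14 (rule 161): 00110100000

Answer: none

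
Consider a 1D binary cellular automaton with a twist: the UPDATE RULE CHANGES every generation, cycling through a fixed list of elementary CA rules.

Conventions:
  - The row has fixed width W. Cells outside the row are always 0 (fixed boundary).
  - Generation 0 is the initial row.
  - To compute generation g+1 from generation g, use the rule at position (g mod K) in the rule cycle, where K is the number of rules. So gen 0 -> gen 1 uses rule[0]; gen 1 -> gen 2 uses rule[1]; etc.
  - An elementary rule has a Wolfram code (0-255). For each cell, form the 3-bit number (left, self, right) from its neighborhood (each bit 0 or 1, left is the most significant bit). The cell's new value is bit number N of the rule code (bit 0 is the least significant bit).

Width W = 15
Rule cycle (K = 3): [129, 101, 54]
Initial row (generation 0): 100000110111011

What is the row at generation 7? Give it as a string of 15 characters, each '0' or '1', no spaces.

Gen 0: 100000110111011
Gen 1 (rule 129): 001110000010000
Gen 2 (rule 101): 100010111010111
Gen 3 (rule 54): 110111000111000
Gen 4 (rule 129): 000010010010011
Gen 5 (rule 101): 111010010010001
Gen 6 (rule 54): 000111111111011
Gen 7 (rule 129): 110011111110000

Answer: 110011111110000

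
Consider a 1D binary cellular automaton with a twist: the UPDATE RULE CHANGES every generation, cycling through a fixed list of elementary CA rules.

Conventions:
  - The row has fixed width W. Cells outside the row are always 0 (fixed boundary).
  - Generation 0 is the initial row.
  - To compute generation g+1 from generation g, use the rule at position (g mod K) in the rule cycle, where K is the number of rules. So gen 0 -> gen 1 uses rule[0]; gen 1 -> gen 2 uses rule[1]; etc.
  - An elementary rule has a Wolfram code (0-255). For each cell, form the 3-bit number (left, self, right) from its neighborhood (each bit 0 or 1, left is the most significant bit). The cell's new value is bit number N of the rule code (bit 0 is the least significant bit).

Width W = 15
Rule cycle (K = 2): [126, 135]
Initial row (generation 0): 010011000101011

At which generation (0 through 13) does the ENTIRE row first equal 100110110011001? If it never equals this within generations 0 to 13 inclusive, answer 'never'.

Answer: never

Derivation:
Gen 0: 010011000101011
Gen 1 (rule 126): 111111101111111
Gen 2 (rule 135): 011111000111110
Gen 3 (rule 126): 110001101100011
Gen 4 (rule 135): 000110000001100
Gen 5 (rule 126): 001111000011110
Gen 6 (rule 135): 110110011101100
Gen 7 (rule 126): 111111110111110
Gen 8 (rule 135): 011111100011100
Gen 9 (rule 126): 110000110110110
Gen 10 (rule 135): 000111000000000
Gen 11 (rule 126): 001101100000000
Gen 12 (rule 135): 110000001111111
Gen 13 (rule 126): 111000011000001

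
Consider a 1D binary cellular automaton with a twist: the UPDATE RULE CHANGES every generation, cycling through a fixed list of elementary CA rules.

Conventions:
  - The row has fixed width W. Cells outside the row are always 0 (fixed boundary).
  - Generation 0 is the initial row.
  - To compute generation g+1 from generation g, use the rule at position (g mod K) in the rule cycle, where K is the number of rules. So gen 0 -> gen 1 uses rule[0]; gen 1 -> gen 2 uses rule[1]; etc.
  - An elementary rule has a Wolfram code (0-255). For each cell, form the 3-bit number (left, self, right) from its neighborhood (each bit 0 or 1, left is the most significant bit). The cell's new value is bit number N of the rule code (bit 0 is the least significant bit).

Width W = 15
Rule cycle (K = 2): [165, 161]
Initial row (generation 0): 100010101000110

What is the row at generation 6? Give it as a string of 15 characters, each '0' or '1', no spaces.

Answer: 001001101010100

Derivation:
Gen 0: 100010101000110
Gen 1 (rule 165): 101011111010000
Gen 2 (rule 161): 010101110100111
Gen 3 (rule 165): 011110101100010
Gen 4 (rule 161): 001101010001000
Gen 5 (rule 165): 100011110101011
Gen 6 (rule 161): 001001101010100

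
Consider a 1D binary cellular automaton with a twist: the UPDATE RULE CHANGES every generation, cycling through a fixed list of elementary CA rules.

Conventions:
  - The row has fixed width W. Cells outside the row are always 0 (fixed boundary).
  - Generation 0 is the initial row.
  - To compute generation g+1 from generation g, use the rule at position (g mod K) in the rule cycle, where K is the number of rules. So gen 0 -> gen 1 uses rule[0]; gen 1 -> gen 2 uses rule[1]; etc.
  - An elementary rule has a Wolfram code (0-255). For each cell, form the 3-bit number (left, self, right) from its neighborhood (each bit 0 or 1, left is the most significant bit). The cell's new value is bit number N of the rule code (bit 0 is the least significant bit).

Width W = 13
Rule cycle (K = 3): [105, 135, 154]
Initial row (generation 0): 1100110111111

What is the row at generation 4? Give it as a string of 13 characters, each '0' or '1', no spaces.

Gen 0: 1100110111111
Gen 1 (rule 105): 1100111100001
Gen 2 (rule 135): 0001011001111
Gen 3 (rule 154): 0010010111110
Gen 4 (rule 105): 1000001100010

Answer: 1000001100010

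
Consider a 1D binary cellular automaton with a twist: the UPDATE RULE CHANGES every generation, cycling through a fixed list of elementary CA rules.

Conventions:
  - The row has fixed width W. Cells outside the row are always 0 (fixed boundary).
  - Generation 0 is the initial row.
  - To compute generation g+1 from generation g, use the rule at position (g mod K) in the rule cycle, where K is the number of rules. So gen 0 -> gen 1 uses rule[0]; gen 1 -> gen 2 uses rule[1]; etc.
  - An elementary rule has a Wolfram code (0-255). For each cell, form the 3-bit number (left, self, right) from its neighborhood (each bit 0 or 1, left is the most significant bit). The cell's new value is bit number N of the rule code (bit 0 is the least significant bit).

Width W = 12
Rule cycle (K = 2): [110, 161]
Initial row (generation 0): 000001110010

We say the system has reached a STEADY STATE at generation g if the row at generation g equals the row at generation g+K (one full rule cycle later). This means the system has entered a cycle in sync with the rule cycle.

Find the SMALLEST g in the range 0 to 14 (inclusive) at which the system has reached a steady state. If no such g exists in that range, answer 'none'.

Gen 0: 000001110010
Gen 1 (rule 110): 000011010110
Gen 2 (rule 161): 111000101000
Gen 3 (rule 110): 101001111000
Gen 4 (rule 161): 010000110011
Gen 5 (rule 110): 110001110111
Gen 6 (rule 161): 000100101010
Gen 7 (rule 110): 001101111110
Gen 8 (rule 161): 100010111100
Gen 9 (rule 110): 100111100100
Gen 10 (rule 161): 000011000001
Gen 11 (rule 110): 000111000011
Gen 12 (rule 161): 110010011000
Gen 13 (rule 110): 110110111000
Gen 14 (rule 161): 001001010011
Gen 15 (rule 110): 011011110111
Gen 16 (rule 161): 000101101010

Answer: none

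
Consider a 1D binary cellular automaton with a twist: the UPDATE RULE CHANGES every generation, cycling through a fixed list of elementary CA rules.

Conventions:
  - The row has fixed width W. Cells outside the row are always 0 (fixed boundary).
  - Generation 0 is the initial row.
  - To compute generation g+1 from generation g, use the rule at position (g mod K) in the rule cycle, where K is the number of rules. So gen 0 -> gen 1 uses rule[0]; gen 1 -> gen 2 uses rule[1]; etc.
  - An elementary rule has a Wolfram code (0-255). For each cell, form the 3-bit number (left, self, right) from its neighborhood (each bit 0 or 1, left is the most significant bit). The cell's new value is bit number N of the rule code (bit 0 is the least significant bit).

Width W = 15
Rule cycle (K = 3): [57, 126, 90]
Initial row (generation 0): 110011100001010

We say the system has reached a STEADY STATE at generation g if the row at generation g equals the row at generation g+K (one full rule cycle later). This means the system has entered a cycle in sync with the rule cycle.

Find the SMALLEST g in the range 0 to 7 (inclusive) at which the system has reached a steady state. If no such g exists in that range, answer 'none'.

Gen 0: 110011100001010
Gen 1 (rule 57): 101010011100101
Gen 2 (rule 126): 111111110111111
Gen 3 (rule 90): 100000010100001
Gen 4 (rule 57): 011111001011100
Gen 5 (rule 126): 110001111110110
Gen 6 (rule 90): 111011000010111
Gen 7 (rule 57): 100110111001100
Gen 8 (rule 126): 111111101111110
Gen 9 (rule 90): 100000101000011
Gen 10 (rule 57): 011110010111010

Answer: none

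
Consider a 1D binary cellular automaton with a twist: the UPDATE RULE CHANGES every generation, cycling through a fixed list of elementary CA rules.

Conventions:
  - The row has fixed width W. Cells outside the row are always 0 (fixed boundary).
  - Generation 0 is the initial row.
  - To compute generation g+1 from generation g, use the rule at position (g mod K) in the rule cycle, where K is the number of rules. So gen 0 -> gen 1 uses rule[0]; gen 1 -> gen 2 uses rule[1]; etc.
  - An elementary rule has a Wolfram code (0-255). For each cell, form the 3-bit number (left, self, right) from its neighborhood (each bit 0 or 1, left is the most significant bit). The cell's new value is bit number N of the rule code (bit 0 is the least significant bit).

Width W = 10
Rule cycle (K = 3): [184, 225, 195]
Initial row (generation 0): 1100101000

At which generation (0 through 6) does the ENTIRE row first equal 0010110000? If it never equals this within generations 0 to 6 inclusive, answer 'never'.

Gen 0: 1100101000
Gen 1 (rule 184): 1010010100
Gen 2 (rule 225): 0100001001
Gen 3 (rule 195): 1001110010
Gen 4 (rule 184): 0101101001
Gen 5 (rule 225): 0010110000
Gen 6 (rule 195): 1100010111

Answer: 5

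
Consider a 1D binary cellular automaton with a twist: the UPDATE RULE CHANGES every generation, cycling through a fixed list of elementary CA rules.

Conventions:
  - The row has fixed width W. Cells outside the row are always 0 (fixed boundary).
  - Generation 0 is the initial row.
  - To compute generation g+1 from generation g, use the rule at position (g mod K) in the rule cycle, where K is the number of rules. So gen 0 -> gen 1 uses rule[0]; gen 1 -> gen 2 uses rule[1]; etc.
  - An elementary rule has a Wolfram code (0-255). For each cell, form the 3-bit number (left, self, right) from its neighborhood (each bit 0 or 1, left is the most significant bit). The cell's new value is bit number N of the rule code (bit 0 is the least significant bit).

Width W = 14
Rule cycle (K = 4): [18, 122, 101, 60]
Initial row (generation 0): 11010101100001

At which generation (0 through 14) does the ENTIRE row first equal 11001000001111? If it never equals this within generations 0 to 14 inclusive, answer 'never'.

Answer: never

Derivation:
Gen 0: 11010101100001
Gen 1 (rule 18): 00000000010010
Gen 2 (rule 122): 00000000101101
Gen 3 (rule 101): 11111110110111
Gen 4 (rule 60): 10000001101100
Gen 5 (rule 18): 01000010000010
Gen 6 (rule 122): 10100101000101
Gen 7 (rule 101): 11100111010111
Gen 8 (rule 60): 10010100111100
Gen 9 (rule 18): 01100011000010
Gen 10 (rule 122): 11110111100101
Gen 11 (rule 101): 00011000100111
Gen 12 (rule 60): 00010100110100
Gen 13 (rule 18): 00100011000010
Gen 14 (rule 122): 01010111100101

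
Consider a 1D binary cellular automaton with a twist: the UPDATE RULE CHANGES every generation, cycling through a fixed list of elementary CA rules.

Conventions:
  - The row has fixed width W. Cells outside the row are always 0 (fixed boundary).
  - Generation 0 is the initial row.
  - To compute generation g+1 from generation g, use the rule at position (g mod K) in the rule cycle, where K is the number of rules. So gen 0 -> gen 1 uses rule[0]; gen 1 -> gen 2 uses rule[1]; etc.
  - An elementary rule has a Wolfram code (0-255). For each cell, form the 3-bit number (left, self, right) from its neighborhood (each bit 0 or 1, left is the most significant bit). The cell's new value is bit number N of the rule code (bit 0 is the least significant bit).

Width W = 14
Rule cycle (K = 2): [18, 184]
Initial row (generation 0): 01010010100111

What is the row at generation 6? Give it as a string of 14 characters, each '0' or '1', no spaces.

Gen 0: 01010010100111
Gen 1 (rule 18): 10001100011000
Gen 2 (rule 184): 01001010010100
Gen 3 (rule 18): 10110001100010
Gen 4 (rule 184): 01101001010001
Gen 5 (rule 18): 10000110001010
Gen 6 (rule 184): 01000101000101

Answer: 01000101000101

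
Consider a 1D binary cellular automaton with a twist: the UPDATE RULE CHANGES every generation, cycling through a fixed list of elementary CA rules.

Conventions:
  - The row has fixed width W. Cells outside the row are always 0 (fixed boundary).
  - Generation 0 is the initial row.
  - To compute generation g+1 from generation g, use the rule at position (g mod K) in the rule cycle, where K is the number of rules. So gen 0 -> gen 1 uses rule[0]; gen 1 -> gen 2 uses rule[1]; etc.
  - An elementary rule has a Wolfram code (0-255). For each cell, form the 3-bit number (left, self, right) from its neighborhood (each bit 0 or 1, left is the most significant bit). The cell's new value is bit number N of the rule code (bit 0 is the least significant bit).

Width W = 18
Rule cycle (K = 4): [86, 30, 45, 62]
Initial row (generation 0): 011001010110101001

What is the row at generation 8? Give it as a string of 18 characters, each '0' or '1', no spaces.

Gen 0: 011001010110101001
Gen 1 (rule 86): 101111010010101111
Gen 2 (rule 30): 101000011110101000
Gen 3 (rule 45): 111011010001111011
Gen 4 (rule 62): 100110111011000110
Gen 5 (rule 86): 111010001001101011
Gen 6 (rule 30): 100011011111001010
Gen 7 (rule 45): 101010110000001110
Gen 8 (rule 62): 111111101000011001

Answer: 111111101000011001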